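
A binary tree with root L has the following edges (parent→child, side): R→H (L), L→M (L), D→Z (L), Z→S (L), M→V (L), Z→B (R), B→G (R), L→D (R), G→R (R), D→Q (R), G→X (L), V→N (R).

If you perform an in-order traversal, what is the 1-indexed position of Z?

6

In-order visits the left subtree, then the node, then the right subtree.
At L: go left to M.
  At M: go left to V.
    At V: no left child.
    Visit V.
    At V: go right to N.
      N is a leaf — visit N.
  Visit M.
  At M: no right child.
Visit L.
At L: go right to D.
  At D: go left to Z.
    At Z: go left to S.
      S is a leaf — visit S.
    Visit Z.
    At Z: go right to B.
      At B: no left child.
      Visit B.
      At B: go right to G.
        At G: go left to X.
          X is a leaf — visit X.
        Visit G.
        At G: go right to R.
          At R: go left to H.
            H is a leaf — visit H.
          Visit R.
          At R: no right child.
  Visit D.
  At D: go right to Q.
    Q is a leaf — visit Q.
Full in-order sequence: V, N, M, L, S, Z, B, X, G, H, R, D, Q.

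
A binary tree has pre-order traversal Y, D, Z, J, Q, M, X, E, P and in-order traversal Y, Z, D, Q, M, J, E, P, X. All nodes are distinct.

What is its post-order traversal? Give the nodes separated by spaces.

The first element of pre-order is the root; it splits in-order into left and right subtrees.
Root Y: left subtree has 0 nodes { }, right has 8 {Z, D, Q, M, J, E, P, X}.
  Root D: left subtree has 1 node {Z}, right has 6 {Q, M, J, E, P, X}.
    Root J: left subtree has 2 nodes {Q, M}, right has 3 {E, P, X}.
      Root Q: left subtree has 0 nodes { }, right has 1 {M}.
      Root X: left subtree has 2 nodes {E, P}, right has 0 { }.
        Root E: left subtree has 0 nodes { }, right has 1 {P}.

Z M Q P E X J D Y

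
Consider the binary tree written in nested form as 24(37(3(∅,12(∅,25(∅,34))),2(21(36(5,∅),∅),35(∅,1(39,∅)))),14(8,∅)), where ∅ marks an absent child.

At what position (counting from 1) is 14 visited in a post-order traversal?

Post-order visits the left subtree, then the right subtree, then the node.
At 24: go left to 37.
  At 37: go left to 3.
    At 3: no left child.
    At 3: go right to 12.
      At 12: no left child.
      At 12: go right to 25.
        At 25: no left child.
        At 25: go right to 34.
          34 is a leaf — visit 34.
        Visit 25.
      Visit 12.
    Visit 3.
  At 37: go right to 2.
    At 2: go left to 21.
      At 21: go left to 36.
        At 36: go left to 5.
          5 is a leaf — visit 5.
        At 36: no right child.
        Visit 36.
      At 21: no right child.
      Visit 21.
    At 2: go right to 35.
      At 35: no left child.
      At 35: go right to 1.
        At 1: go left to 39.
          39 is a leaf — visit 39.
        At 1: no right child.
        Visit 1.
      Visit 35.
    Visit 2.
  Visit 37.
At 24: go right to 14.
  At 14: go left to 8.
    8 is a leaf — visit 8.
  At 14: no right child.
  Visit 14.
Visit 24.
Full post-order sequence: 34, 25, 12, 3, 5, 36, 21, 39, 1, 35, 2, 37, 8, 14, 24.

14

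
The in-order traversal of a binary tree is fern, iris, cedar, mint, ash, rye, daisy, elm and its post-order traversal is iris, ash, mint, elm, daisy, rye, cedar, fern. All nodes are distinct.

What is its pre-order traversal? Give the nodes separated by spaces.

fern cedar iris rye mint ash daisy elm

The last element of post-order is the root; it splits in-order into left and right subtrees.
Root fern: left subtree has 0 nodes { }, right has 7 {iris, cedar, mint, ash, rye, daisy, elm}.
  Root cedar: left subtree has 1 node {iris}, right has 5 {mint, ash, rye, daisy, elm}.
    Root rye: left subtree has 2 nodes {mint, ash}, right has 2 {daisy, elm}.
      Root mint: left subtree has 0 nodes { }, right has 1 {ash}.
      Root daisy: left subtree has 0 nodes { }, right has 1 {elm}.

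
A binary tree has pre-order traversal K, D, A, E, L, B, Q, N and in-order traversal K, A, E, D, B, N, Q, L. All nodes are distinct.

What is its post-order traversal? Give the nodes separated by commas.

E, A, N, Q, B, L, D, K

The first element of pre-order is the root; it splits in-order into left and right subtrees.
Root K: left subtree has 0 nodes { }, right has 7 {A, E, D, B, N, Q, L}.
  Root D: left subtree has 2 nodes {A, E}, right has 4 {B, N, Q, L}.
    Root A: left subtree has 0 nodes { }, right has 1 {E}.
    Root L: left subtree has 3 nodes {B, N, Q}, right has 0 { }.
      Root B: left subtree has 0 nodes { }, right has 2 {N, Q}.
        Root Q: left subtree has 1 node {N}, right has 0 { }.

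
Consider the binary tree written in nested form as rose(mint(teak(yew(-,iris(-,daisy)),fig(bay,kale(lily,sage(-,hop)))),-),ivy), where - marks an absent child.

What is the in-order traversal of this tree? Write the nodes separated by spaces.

In-order visits the left subtree, then the node, then the right subtree.
At rose: go left to mint.
  At mint: go left to teak.
    At teak: go left to yew.
      At yew: no left child.
      Visit yew.
      At yew: go right to iris.
        At iris: no left child.
        Visit iris.
        At iris: go right to daisy.
          daisy is a leaf — visit daisy.
    Visit teak.
    At teak: go right to fig.
      At fig: go left to bay.
        bay is a leaf — visit bay.
      Visit fig.
      At fig: go right to kale.
        At kale: go left to lily.
          lily is a leaf — visit lily.
        Visit kale.
        At kale: go right to sage.
          At sage: no left child.
          Visit sage.
          At sage: go right to hop.
            hop is a leaf — visit hop.
  Visit mint.
  At mint: no right child.
Visit rose.
At rose: go right to ivy.
  ivy is a leaf — visit ivy.

yew iris daisy teak bay fig lily kale sage hop mint rose ivy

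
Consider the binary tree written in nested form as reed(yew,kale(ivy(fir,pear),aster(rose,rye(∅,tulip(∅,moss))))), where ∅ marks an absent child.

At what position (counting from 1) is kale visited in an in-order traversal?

In-order visits the left subtree, then the node, then the right subtree.
At reed: go left to yew.
  yew is a leaf — visit yew.
Visit reed.
At reed: go right to kale.
  At kale: go left to ivy.
    At ivy: go left to fir.
      fir is a leaf — visit fir.
    Visit ivy.
    At ivy: go right to pear.
      pear is a leaf — visit pear.
  Visit kale.
  At kale: go right to aster.
    At aster: go left to rose.
      rose is a leaf — visit rose.
    Visit aster.
    At aster: go right to rye.
      At rye: no left child.
      Visit rye.
      At rye: go right to tulip.
        At tulip: no left child.
        Visit tulip.
        At tulip: go right to moss.
          moss is a leaf — visit moss.
Full in-order sequence: yew, reed, fir, ivy, pear, kale, rose, aster, rye, tulip, moss.

6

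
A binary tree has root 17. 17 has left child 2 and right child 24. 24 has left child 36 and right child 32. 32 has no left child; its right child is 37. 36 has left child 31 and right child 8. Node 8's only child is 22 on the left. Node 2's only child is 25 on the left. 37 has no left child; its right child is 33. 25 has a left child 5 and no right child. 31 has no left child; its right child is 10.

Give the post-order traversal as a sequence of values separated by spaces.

5 25 2 10 31 22 8 36 33 37 32 24 17

Post-order visits the left subtree, then the right subtree, then the node.
At 17: go left to 2.
  At 2: go left to 25.
    At 25: go left to 5.
      5 is a leaf — visit 5.
    At 25: no right child.
    Visit 25.
  At 2: no right child.
  Visit 2.
At 17: go right to 24.
  At 24: go left to 36.
    At 36: go left to 31.
      At 31: no left child.
      At 31: go right to 10.
        10 is a leaf — visit 10.
      Visit 31.
    At 36: go right to 8.
      At 8: go left to 22.
        22 is a leaf — visit 22.
      At 8: no right child.
      Visit 8.
    Visit 36.
  At 24: go right to 32.
    At 32: no left child.
    At 32: go right to 37.
      At 37: no left child.
      At 37: go right to 33.
        33 is a leaf — visit 33.
      Visit 37.
    Visit 32.
  Visit 24.
Visit 17.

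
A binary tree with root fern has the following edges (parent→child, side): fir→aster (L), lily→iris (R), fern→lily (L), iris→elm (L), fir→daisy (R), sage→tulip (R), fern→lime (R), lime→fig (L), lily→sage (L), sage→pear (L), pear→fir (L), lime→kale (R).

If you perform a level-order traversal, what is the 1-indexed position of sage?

Level-order visits nodes level by level from the root, left to right within each level.
Level 0: fern
Level 1: lily, lime
Level 2: sage, iris, fig, kale
Level 3: pear, tulip, elm
Level 4: fir
Level 5: aster, daisy
Full level-order sequence: fern, lily, lime, sage, iris, fig, kale, pear, tulip, elm, fir, aster, daisy.

4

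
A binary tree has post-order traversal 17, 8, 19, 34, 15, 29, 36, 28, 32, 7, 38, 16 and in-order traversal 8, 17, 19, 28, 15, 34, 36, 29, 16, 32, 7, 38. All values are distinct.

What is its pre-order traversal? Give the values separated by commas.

The last element of post-order is the root; it splits in-order into left and right subtrees.
Root 16: left subtree has 8 nodes {8, 17, 19, 28, 15, 34, 36, 29}, right has 3 {32, 7, 38}.
  Root 28: left subtree has 3 nodes {8, 17, 19}, right has 4 {15, 34, 36, 29}.
    Root 19: left subtree has 2 nodes {8, 17}, right has 0 { }.
      Root 8: left subtree has 0 nodes { }, right has 1 {17}.
    Root 36: left subtree has 2 nodes {15, 34}, right has 1 {29}.
      Root 15: left subtree has 0 nodes { }, right has 1 {34}.
  Root 38: left subtree has 2 nodes {32, 7}, right has 0 { }.
    Root 7: left subtree has 1 node {32}, right has 0 { }.

16, 28, 19, 8, 17, 36, 15, 34, 29, 38, 7, 32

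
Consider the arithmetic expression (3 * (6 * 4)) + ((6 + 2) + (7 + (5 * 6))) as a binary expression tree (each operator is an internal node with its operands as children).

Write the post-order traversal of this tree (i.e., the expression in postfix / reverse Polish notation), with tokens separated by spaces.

3 6 4 * * 6 2 + 7 5 6 * + + +

Post-order on an expression tree gives postfix notation: for each operator, emit left operand, right operand, then the operator.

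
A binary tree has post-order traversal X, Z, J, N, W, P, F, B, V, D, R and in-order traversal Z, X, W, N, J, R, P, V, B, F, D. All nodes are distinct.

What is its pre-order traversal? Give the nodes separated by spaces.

The last element of post-order is the root; it splits in-order into left and right subtrees.
Root R: left subtree has 5 nodes {Z, X, W, N, J}, right has 5 {P, V, B, F, D}.
  Root W: left subtree has 2 nodes {Z, X}, right has 2 {N, J}.
    Root Z: left subtree has 0 nodes { }, right has 1 {X}.
    Root N: left subtree has 0 nodes { }, right has 1 {J}.
  Root D: left subtree has 4 nodes {P, V, B, F}, right has 0 { }.
    Root V: left subtree has 1 node {P}, right has 2 {B, F}.
      Root B: left subtree has 0 nodes { }, right has 1 {F}.

R W Z X N J D V P B F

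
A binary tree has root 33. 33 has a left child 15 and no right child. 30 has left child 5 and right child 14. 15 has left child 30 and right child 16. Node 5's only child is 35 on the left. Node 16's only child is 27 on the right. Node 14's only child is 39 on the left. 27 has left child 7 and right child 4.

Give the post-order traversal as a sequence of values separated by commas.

Post-order visits the left subtree, then the right subtree, then the node.
At 33: go left to 15.
  At 15: go left to 30.
    At 30: go left to 5.
      At 5: go left to 35.
        35 is a leaf — visit 35.
      At 5: no right child.
      Visit 5.
    At 30: go right to 14.
      At 14: go left to 39.
        39 is a leaf — visit 39.
      At 14: no right child.
      Visit 14.
    Visit 30.
  At 15: go right to 16.
    At 16: no left child.
    At 16: go right to 27.
      At 27: go left to 7.
        7 is a leaf — visit 7.
      At 27: go right to 4.
        4 is a leaf — visit 4.
      Visit 27.
    Visit 16.
  Visit 15.
At 33: no right child.
Visit 33.

35, 5, 39, 14, 30, 7, 4, 27, 16, 15, 33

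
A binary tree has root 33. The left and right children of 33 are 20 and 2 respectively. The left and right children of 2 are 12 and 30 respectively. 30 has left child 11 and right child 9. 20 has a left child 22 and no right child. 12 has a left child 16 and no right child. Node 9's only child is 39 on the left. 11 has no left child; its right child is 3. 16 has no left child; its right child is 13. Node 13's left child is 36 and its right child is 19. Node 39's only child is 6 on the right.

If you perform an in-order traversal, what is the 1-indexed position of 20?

In-order visits the left subtree, then the node, then the right subtree.
At 33: go left to 20.
  At 20: go left to 22.
    22 is a leaf — visit 22.
  Visit 20.
  At 20: no right child.
Visit 33.
At 33: go right to 2.
  At 2: go left to 12.
    At 12: go left to 16.
      At 16: no left child.
      Visit 16.
      At 16: go right to 13.
        At 13: go left to 36.
          36 is a leaf — visit 36.
        Visit 13.
        At 13: go right to 19.
          19 is a leaf — visit 19.
    Visit 12.
    At 12: no right child.
  Visit 2.
  At 2: go right to 30.
    At 30: go left to 11.
      At 11: no left child.
      Visit 11.
      At 11: go right to 3.
        3 is a leaf — visit 3.
    Visit 30.
    At 30: go right to 9.
      At 9: go left to 39.
        At 39: no left child.
        Visit 39.
        At 39: go right to 6.
          6 is a leaf — visit 6.
      Visit 9.
      At 9: no right child.
Full in-order sequence: 22, 20, 33, 16, 36, 13, 19, 12, 2, 11, 3, 30, 39, 6, 9.

2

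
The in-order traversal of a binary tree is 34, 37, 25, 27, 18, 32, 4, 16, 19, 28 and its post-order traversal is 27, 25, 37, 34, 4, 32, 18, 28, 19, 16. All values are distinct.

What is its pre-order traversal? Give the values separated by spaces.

The last element of post-order is the root; it splits in-order into left and right subtrees.
Root 16: left subtree has 7 nodes {34, 37, 25, 27, 18, 32, 4}, right has 2 {19, 28}.
  Root 18: left subtree has 4 nodes {34, 37, 25, 27}, right has 2 {32, 4}.
    Root 34: left subtree has 0 nodes { }, right has 3 {37, 25, 27}.
      Root 37: left subtree has 0 nodes { }, right has 2 {25, 27}.
        Root 25: left subtree has 0 nodes { }, right has 1 {27}.
    Root 32: left subtree has 0 nodes { }, right has 1 {4}.
  Root 19: left subtree has 0 nodes { }, right has 1 {28}.

16 18 34 37 25 27 32 4 19 28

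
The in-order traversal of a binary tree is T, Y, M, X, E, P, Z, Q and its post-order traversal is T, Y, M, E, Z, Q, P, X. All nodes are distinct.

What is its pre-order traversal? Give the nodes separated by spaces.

X M Y T P E Q Z

The last element of post-order is the root; it splits in-order into left and right subtrees.
Root X: left subtree has 3 nodes {T, Y, M}, right has 4 {E, P, Z, Q}.
  Root M: left subtree has 2 nodes {T, Y}, right has 0 { }.
    Root Y: left subtree has 1 node {T}, right has 0 { }.
  Root P: left subtree has 1 node {E}, right has 2 {Z, Q}.
    Root Q: left subtree has 1 node {Z}, right has 0 { }.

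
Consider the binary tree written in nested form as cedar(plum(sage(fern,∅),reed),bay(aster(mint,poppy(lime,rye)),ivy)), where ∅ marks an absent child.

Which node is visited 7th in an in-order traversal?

In-order visits the left subtree, then the node, then the right subtree.
At cedar: go left to plum.
  At plum: go left to sage.
    At sage: go left to fern.
      fern is a leaf — visit fern.
    Visit sage.
    At sage: no right child.
  Visit plum.
  At plum: go right to reed.
    reed is a leaf — visit reed.
Visit cedar.
At cedar: go right to bay.
  At bay: go left to aster.
    At aster: go left to mint.
      mint is a leaf — visit mint.
    Visit aster.
    At aster: go right to poppy.
      At poppy: go left to lime.
        lime is a leaf — visit lime.
      Visit poppy.
      At poppy: go right to rye.
        rye is a leaf — visit rye.
  Visit bay.
  At bay: go right to ivy.
    ivy is a leaf — visit ivy.
Full in-order sequence: fern, sage, plum, reed, cedar, mint, aster, lime, poppy, rye, bay, ivy.

aster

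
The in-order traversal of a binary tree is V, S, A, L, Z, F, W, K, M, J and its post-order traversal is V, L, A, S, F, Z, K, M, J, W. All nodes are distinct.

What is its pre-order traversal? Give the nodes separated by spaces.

The last element of post-order is the root; it splits in-order into left and right subtrees.
Root W: left subtree has 6 nodes {V, S, A, L, Z, F}, right has 3 {K, M, J}.
  Root Z: left subtree has 4 nodes {V, S, A, L}, right has 1 {F}.
    Root S: left subtree has 1 node {V}, right has 2 {A, L}.
      Root A: left subtree has 0 nodes { }, right has 1 {L}.
  Root J: left subtree has 2 nodes {K, M}, right has 0 { }.
    Root M: left subtree has 1 node {K}, right has 0 { }.

W Z S V A L F J M K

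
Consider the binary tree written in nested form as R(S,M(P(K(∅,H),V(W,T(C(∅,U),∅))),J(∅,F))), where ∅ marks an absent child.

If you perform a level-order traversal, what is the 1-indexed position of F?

8

Level-order visits nodes level by level from the root, left to right within each level.
Level 0: R
Level 1: S, M
Level 2: P, J
Level 3: K, V, F
Level 4: H, W, T
Level 5: C
Level 6: U
Full level-order sequence: R, S, M, P, J, K, V, F, H, W, T, C, U.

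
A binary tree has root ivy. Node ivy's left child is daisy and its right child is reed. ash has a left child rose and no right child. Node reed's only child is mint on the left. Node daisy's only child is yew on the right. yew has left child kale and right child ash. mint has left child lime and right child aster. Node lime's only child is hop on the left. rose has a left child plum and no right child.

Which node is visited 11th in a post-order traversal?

reed

Post-order visits the left subtree, then the right subtree, then the node.
At ivy: go left to daisy.
  At daisy: no left child.
  At daisy: go right to yew.
    At yew: go left to kale.
      kale is a leaf — visit kale.
    At yew: go right to ash.
      At ash: go left to rose.
        At rose: go left to plum.
          plum is a leaf — visit plum.
        At rose: no right child.
        Visit rose.
      At ash: no right child.
      Visit ash.
    Visit yew.
  Visit daisy.
At ivy: go right to reed.
  At reed: go left to mint.
    At mint: go left to lime.
      At lime: go left to hop.
        hop is a leaf — visit hop.
      At lime: no right child.
      Visit lime.
    At mint: go right to aster.
      aster is a leaf — visit aster.
    Visit mint.
  At reed: no right child.
  Visit reed.
Visit ivy.
Full post-order sequence: kale, plum, rose, ash, yew, daisy, hop, lime, aster, mint, reed, ivy.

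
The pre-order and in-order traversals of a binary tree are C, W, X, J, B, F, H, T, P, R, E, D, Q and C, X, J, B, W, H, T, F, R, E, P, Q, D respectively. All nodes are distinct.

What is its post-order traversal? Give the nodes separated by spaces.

The first element of pre-order is the root; it splits in-order into left and right subtrees.
Root C: left subtree has 0 nodes { }, right has 12 {X, J, B, W, H, T, F, R, E, P, Q, D}.
  Root W: left subtree has 3 nodes {X, J, B}, right has 8 {H, T, F, R, E, P, Q, D}.
    Root X: left subtree has 0 nodes { }, right has 2 {J, B}.
      Root J: left subtree has 0 nodes { }, right has 1 {B}.
    Root F: left subtree has 2 nodes {H, T}, right has 5 {R, E, P, Q, D}.
      Root H: left subtree has 0 nodes { }, right has 1 {T}.
      Root P: left subtree has 2 nodes {R, E}, right has 2 {Q, D}.
        Root R: left subtree has 0 nodes { }, right has 1 {E}.
        Root D: left subtree has 1 node {Q}, right has 0 { }.

B J X T H E R Q D P F W C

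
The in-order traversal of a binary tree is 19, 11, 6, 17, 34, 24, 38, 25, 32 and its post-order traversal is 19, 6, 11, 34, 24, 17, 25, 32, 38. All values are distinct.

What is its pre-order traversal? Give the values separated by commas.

The last element of post-order is the root; it splits in-order into left and right subtrees.
Root 38: left subtree has 6 nodes {19, 11, 6, 17, 34, 24}, right has 2 {25, 32}.
  Root 17: left subtree has 3 nodes {19, 11, 6}, right has 2 {34, 24}.
    Root 11: left subtree has 1 node {19}, right has 1 {6}.
    Root 24: left subtree has 1 node {34}, right has 0 { }.
  Root 32: left subtree has 1 node {25}, right has 0 { }.

38, 17, 11, 19, 6, 24, 34, 32, 25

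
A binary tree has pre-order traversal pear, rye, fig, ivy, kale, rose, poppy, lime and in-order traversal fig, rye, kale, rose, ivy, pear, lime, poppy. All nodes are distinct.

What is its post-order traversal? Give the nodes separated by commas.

The first element of pre-order is the root; it splits in-order into left and right subtrees.
Root pear: left subtree has 5 nodes {fig, rye, kale, rose, ivy}, right has 2 {lime, poppy}.
  Root rye: left subtree has 1 node {fig}, right has 3 {kale, rose, ivy}.
    Root ivy: left subtree has 2 nodes {kale, rose}, right has 0 { }.
      Root kale: left subtree has 0 nodes { }, right has 1 {rose}.
  Root poppy: left subtree has 1 node {lime}, right has 0 { }.

fig, rose, kale, ivy, rye, lime, poppy, pear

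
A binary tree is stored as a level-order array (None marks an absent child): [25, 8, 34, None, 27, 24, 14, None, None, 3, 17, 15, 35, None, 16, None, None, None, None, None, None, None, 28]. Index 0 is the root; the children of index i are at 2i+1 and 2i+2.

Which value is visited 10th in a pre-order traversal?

Pre-order visits the node, then its left subtree, then its right subtree.
Visit 25.
At 25: go left to 8.
  Visit 8.
  At 8: no left child.
  At 8: go right to 27.
    Visit 27.
    At 27: go left to 3.
      3 is a leaf — visit 3.
    At 27: go right to 17.
      Visit 17.
      At 17: no left child.
      At 17: go right to 28.
        28 is a leaf — visit 28.
At 25: go right to 34.
  Visit 34.
  At 34: go left to 24.
    Visit 24.
    At 24: go left to 15.
      15 is a leaf — visit 15.
    At 24: go right to 35.
      35 is a leaf — visit 35.
  At 34: go right to 14.
    Visit 14.
    At 14: no left child.
    At 14: go right to 16.
      16 is a leaf — visit 16.
Full pre-order sequence: 25, 8, 27, 3, 17, 28, 34, 24, 15, 35, 14, 16.

35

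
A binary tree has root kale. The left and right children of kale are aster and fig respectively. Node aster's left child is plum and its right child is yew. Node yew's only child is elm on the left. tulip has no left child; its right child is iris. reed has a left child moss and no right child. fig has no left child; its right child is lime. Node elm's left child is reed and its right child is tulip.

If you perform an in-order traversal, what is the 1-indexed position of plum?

1

In-order visits the left subtree, then the node, then the right subtree.
At kale: go left to aster.
  At aster: go left to plum.
    plum is a leaf — visit plum.
  Visit aster.
  At aster: go right to yew.
    At yew: go left to elm.
      At elm: go left to reed.
        At reed: go left to moss.
          moss is a leaf — visit moss.
        Visit reed.
        At reed: no right child.
      Visit elm.
      At elm: go right to tulip.
        At tulip: no left child.
        Visit tulip.
        At tulip: go right to iris.
          iris is a leaf — visit iris.
    Visit yew.
    At yew: no right child.
Visit kale.
At kale: go right to fig.
  At fig: no left child.
  Visit fig.
  At fig: go right to lime.
    lime is a leaf — visit lime.
Full in-order sequence: plum, aster, moss, reed, elm, tulip, iris, yew, kale, fig, lime.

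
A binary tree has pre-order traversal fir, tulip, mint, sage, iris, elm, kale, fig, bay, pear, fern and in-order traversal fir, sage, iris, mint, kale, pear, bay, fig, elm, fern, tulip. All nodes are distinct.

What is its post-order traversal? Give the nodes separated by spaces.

iris sage pear bay fig kale fern elm mint tulip fir

The first element of pre-order is the root; it splits in-order into left and right subtrees.
Root fir: left subtree has 0 nodes { }, right has 10 {sage, iris, mint, kale, pear, bay, fig, elm, fern, tulip}.
  Root tulip: left subtree has 9 nodes {sage, iris, mint, kale, pear, bay, fig, elm, fern}, right has 0 { }.
    Root mint: left subtree has 2 nodes {sage, iris}, right has 6 {kale, pear, bay, fig, elm, fern}.
      Root sage: left subtree has 0 nodes { }, right has 1 {iris}.
      Root elm: left subtree has 4 nodes {kale, pear, bay, fig}, right has 1 {fern}.
        Root kale: left subtree has 0 nodes { }, right has 3 {pear, bay, fig}.
          Root fig: left subtree has 2 nodes {pear, bay}, right has 0 { }.
            Root bay: left subtree has 1 node {pear}, right has 0 { }.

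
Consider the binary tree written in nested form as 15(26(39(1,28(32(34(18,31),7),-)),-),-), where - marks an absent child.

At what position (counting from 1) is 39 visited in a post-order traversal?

8

Post-order visits the left subtree, then the right subtree, then the node.
At 15: go left to 26.
  At 26: go left to 39.
    At 39: go left to 1.
      1 is a leaf — visit 1.
    At 39: go right to 28.
      At 28: go left to 32.
        At 32: go left to 34.
          At 34: go left to 18.
            18 is a leaf — visit 18.
          At 34: go right to 31.
            31 is a leaf — visit 31.
          Visit 34.
        At 32: go right to 7.
          7 is a leaf — visit 7.
        Visit 32.
      At 28: no right child.
      Visit 28.
    Visit 39.
  At 26: no right child.
  Visit 26.
At 15: no right child.
Visit 15.
Full post-order sequence: 1, 18, 31, 34, 7, 32, 28, 39, 26, 15.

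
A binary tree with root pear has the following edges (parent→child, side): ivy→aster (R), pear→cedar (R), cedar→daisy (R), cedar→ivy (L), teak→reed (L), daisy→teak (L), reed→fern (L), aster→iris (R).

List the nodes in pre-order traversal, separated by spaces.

pear cedar ivy aster iris daisy teak reed fern

Pre-order visits the node, then its left subtree, then its right subtree.
Visit pear.
At pear: no left child.
At pear: go right to cedar.
  Visit cedar.
  At cedar: go left to ivy.
    Visit ivy.
    At ivy: no left child.
    At ivy: go right to aster.
      Visit aster.
      At aster: no left child.
      At aster: go right to iris.
        iris is a leaf — visit iris.
  At cedar: go right to daisy.
    Visit daisy.
    At daisy: go left to teak.
      Visit teak.
      At teak: go left to reed.
        Visit reed.
        At reed: go left to fern.
          fern is a leaf — visit fern.
        At reed: no right child.
      At teak: no right child.
    At daisy: no right child.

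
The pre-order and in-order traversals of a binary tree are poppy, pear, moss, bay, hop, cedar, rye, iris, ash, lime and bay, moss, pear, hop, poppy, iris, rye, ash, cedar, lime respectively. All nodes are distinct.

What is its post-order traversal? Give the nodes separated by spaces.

bay moss hop pear iris ash rye lime cedar poppy

The first element of pre-order is the root; it splits in-order into left and right subtrees.
Root poppy: left subtree has 4 nodes {bay, moss, pear, hop}, right has 5 {iris, rye, ash, cedar, lime}.
  Root pear: left subtree has 2 nodes {bay, moss}, right has 1 {hop}.
    Root moss: left subtree has 1 node {bay}, right has 0 { }.
  Root cedar: left subtree has 3 nodes {iris, rye, ash}, right has 1 {lime}.
    Root rye: left subtree has 1 node {iris}, right has 1 {ash}.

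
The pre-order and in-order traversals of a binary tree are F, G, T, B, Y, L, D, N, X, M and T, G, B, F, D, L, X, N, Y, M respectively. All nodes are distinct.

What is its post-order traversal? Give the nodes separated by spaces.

T B G D X N L M Y F

The first element of pre-order is the root; it splits in-order into left and right subtrees.
Root F: left subtree has 3 nodes {T, G, B}, right has 6 {D, L, X, N, Y, M}.
  Root G: left subtree has 1 node {T}, right has 1 {B}.
  Root Y: left subtree has 4 nodes {D, L, X, N}, right has 1 {M}.
    Root L: left subtree has 1 node {D}, right has 2 {X, N}.
      Root N: left subtree has 1 node {X}, right has 0 { }.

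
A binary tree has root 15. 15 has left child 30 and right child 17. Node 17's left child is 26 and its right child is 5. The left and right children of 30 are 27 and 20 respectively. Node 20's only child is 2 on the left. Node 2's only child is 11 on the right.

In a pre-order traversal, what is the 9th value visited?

Pre-order visits the node, then its left subtree, then its right subtree.
Visit 15.
At 15: go left to 30.
  Visit 30.
  At 30: go left to 27.
    27 is a leaf — visit 27.
  At 30: go right to 20.
    Visit 20.
    At 20: go left to 2.
      Visit 2.
      At 2: no left child.
      At 2: go right to 11.
        11 is a leaf — visit 11.
    At 20: no right child.
At 15: go right to 17.
  Visit 17.
  At 17: go left to 26.
    26 is a leaf — visit 26.
  At 17: go right to 5.
    5 is a leaf — visit 5.
Full pre-order sequence: 15, 30, 27, 20, 2, 11, 17, 26, 5.

5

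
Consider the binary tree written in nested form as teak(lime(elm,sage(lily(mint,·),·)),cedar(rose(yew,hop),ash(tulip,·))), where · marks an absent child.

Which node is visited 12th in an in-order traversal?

In-order visits the left subtree, then the node, then the right subtree.
At teak: go left to lime.
  At lime: go left to elm.
    elm is a leaf — visit elm.
  Visit lime.
  At lime: go right to sage.
    At sage: go left to lily.
      At lily: go left to mint.
        mint is a leaf — visit mint.
      Visit lily.
      At lily: no right child.
    Visit sage.
    At sage: no right child.
Visit teak.
At teak: go right to cedar.
  At cedar: go left to rose.
    At rose: go left to yew.
      yew is a leaf — visit yew.
    Visit rose.
    At rose: go right to hop.
      hop is a leaf — visit hop.
  Visit cedar.
  At cedar: go right to ash.
    At ash: go left to tulip.
      tulip is a leaf — visit tulip.
    Visit ash.
    At ash: no right child.
Full in-order sequence: elm, lime, mint, lily, sage, teak, yew, rose, hop, cedar, tulip, ash.

ash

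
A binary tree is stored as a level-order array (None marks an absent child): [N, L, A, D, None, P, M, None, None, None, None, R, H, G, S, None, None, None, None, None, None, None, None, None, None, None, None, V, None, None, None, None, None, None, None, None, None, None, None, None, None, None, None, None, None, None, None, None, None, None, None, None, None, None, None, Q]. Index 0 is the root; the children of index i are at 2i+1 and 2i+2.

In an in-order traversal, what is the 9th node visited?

V

In-order visits the left subtree, then the node, then the right subtree.
At N: go left to L.
  At L: go left to D.
    D is a leaf — visit D.
  Visit L.
  At L: no right child.
Visit N.
At N: go right to A.
  At A: go left to P.
    At P: go left to R.
      R is a leaf — visit R.
    Visit P.
    At P: go right to H.
      H is a leaf — visit H.
  Visit A.
  At A: go right to M.
    At M: go left to G.
      At G: go left to V.
        At V: go left to Q.
          Q is a leaf — visit Q.
        Visit V.
        At V: no right child.
      Visit G.
      At G: no right child.
    Visit M.
    At M: go right to S.
      S is a leaf — visit S.
Full in-order sequence: D, L, N, R, P, H, A, Q, V, G, M, S.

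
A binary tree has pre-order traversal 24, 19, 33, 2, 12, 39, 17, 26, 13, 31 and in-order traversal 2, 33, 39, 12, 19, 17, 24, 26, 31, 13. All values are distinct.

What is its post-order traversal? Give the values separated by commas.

The first element of pre-order is the root; it splits in-order into left and right subtrees.
Root 24: left subtree has 6 nodes {2, 33, 39, 12, 19, 17}, right has 3 {26, 31, 13}.
  Root 19: left subtree has 4 nodes {2, 33, 39, 12}, right has 1 {17}.
    Root 33: left subtree has 1 node {2}, right has 2 {39, 12}.
      Root 12: left subtree has 1 node {39}, right has 0 { }.
  Root 26: left subtree has 0 nodes { }, right has 2 {31, 13}.
    Root 13: left subtree has 1 node {31}, right has 0 { }.

2, 39, 12, 33, 17, 19, 31, 13, 26, 24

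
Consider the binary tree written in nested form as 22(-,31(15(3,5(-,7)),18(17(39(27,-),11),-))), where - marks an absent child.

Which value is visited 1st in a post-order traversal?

Post-order visits the left subtree, then the right subtree, then the node.
At 22: no left child.
At 22: go right to 31.
  At 31: go left to 15.
    At 15: go left to 3.
      3 is a leaf — visit 3.
    At 15: go right to 5.
      At 5: no left child.
      At 5: go right to 7.
        7 is a leaf — visit 7.
      Visit 5.
    Visit 15.
  At 31: go right to 18.
    At 18: go left to 17.
      At 17: go left to 39.
        At 39: go left to 27.
          27 is a leaf — visit 27.
        At 39: no right child.
        Visit 39.
      At 17: go right to 11.
        11 is a leaf — visit 11.
      Visit 17.
    At 18: no right child.
    Visit 18.
  Visit 31.
Visit 22.
Full post-order sequence: 3, 7, 5, 15, 27, 39, 11, 17, 18, 31, 22.

3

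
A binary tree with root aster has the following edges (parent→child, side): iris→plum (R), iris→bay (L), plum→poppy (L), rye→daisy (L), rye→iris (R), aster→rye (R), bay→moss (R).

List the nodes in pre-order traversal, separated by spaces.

Pre-order visits the node, then its left subtree, then its right subtree.
Visit aster.
At aster: no left child.
At aster: go right to rye.
  Visit rye.
  At rye: go left to daisy.
    daisy is a leaf — visit daisy.
  At rye: go right to iris.
    Visit iris.
    At iris: go left to bay.
      Visit bay.
      At bay: no left child.
      At bay: go right to moss.
        moss is a leaf — visit moss.
    At iris: go right to plum.
      Visit plum.
      At plum: go left to poppy.
        poppy is a leaf — visit poppy.
      At plum: no right child.

aster rye daisy iris bay moss plum poppy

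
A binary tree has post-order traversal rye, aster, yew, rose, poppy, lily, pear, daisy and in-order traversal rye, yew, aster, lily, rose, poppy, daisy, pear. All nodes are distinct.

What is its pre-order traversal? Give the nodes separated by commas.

The last element of post-order is the root; it splits in-order into left and right subtrees.
Root daisy: left subtree has 6 nodes {rye, yew, aster, lily, rose, poppy}, right has 1 {pear}.
  Root lily: left subtree has 3 nodes {rye, yew, aster}, right has 2 {rose, poppy}.
    Root yew: left subtree has 1 node {rye}, right has 1 {aster}.
    Root poppy: left subtree has 1 node {rose}, right has 0 { }.

daisy, lily, yew, rye, aster, poppy, rose, pear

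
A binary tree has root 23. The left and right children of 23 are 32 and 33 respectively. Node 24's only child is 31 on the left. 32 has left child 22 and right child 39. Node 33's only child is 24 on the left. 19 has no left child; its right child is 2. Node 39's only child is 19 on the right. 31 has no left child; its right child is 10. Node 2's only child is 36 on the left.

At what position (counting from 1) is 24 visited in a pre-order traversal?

Pre-order visits the node, then its left subtree, then its right subtree.
Visit 23.
At 23: go left to 32.
  Visit 32.
  At 32: go left to 22.
    22 is a leaf — visit 22.
  At 32: go right to 39.
    Visit 39.
    At 39: no left child.
    At 39: go right to 19.
      Visit 19.
      At 19: no left child.
      At 19: go right to 2.
        Visit 2.
        At 2: go left to 36.
          36 is a leaf — visit 36.
        At 2: no right child.
At 23: go right to 33.
  Visit 33.
  At 33: go left to 24.
    Visit 24.
    At 24: go left to 31.
      Visit 31.
      At 31: no left child.
      At 31: go right to 10.
        10 is a leaf — visit 10.
    At 24: no right child.
  At 33: no right child.
Full pre-order sequence: 23, 32, 22, 39, 19, 2, 36, 33, 24, 31, 10.

9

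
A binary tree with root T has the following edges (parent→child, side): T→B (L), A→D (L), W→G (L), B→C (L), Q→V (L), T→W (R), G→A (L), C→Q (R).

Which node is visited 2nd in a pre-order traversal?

B

Pre-order visits the node, then its left subtree, then its right subtree.
Visit T.
At T: go left to B.
  Visit B.
  At B: go left to C.
    Visit C.
    At C: no left child.
    At C: go right to Q.
      Visit Q.
      At Q: go left to V.
        V is a leaf — visit V.
      At Q: no right child.
  At B: no right child.
At T: go right to W.
  Visit W.
  At W: go left to G.
    Visit G.
    At G: go left to A.
      Visit A.
      At A: go left to D.
        D is a leaf — visit D.
      At A: no right child.
    At G: no right child.
  At W: no right child.
Full pre-order sequence: T, B, C, Q, V, W, G, A, D.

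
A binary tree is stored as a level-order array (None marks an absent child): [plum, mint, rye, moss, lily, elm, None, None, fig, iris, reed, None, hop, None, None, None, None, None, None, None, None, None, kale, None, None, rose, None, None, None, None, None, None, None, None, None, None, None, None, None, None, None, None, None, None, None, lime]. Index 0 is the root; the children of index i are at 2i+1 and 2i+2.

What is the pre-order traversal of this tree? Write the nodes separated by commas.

plum, mint, moss, fig, lily, iris, reed, kale, lime, rye, elm, hop, rose

Pre-order visits the node, then its left subtree, then its right subtree.
Visit plum.
At plum: go left to mint.
  Visit mint.
  At mint: go left to moss.
    Visit moss.
    At moss: no left child.
    At moss: go right to fig.
      fig is a leaf — visit fig.
  At mint: go right to lily.
    Visit lily.
    At lily: go left to iris.
      iris is a leaf — visit iris.
    At lily: go right to reed.
      Visit reed.
      At reed: no left child.
      At reed: go right to kale.
        Visit kale.
        At kale: go left to lime.
          lime is a leaf — visit lime.
        At kale: no right child.
At plum: go right to rye.
  Visit rye.
  At rye: go left to elm.
    Visit elm.
    At elm: no left child.
    At elm: go right to hop.
      Visit hop.
      At hop: go left to rose.
        rose is a leaf — visit rose.
      At hop: no right child.
  At rye: no right child.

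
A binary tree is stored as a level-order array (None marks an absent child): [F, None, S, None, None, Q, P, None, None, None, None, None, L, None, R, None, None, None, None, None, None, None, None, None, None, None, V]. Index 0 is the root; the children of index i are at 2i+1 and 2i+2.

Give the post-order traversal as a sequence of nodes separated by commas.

Post-order visits the left subtree, then the right subtree, then the node.
At F: no left child.
At F: go right to S.
  At S: go left to Q.
    At Q: no left child.
    At Q: go right to L.
      At L: no left child.
      At L: go right to V.
        V is a leaf — visit V.
      Visit L.
    Visit Q.
  At S: go right to P.
    At P: no left child.
    At P: go right to R.
      R is a leaf — visit R.
    Visit P.
  Visit S.
Visit F.

V, L, Q, R, P, S, F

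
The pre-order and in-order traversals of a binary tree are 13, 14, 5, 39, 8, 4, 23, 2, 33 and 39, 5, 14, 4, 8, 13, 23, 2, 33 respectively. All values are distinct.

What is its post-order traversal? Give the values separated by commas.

The first element of pre-order is the root; it splits in-order into left and right subtrees.
Root 13: left subtree has 5 nodes {39, 5, 14, 4, 8}, right has 3 {23, 2, 33}.
  Root 14: left subtree has 2 nodes {39, 5}, right has 2 {4, 8}.
    Root 5: left subtree has 1 node {39}, right has 0 { }.
    Root 8: left subtree has 1 node {4}, right has 0 { }.
  Root 23: left subtree has 0 nodes { }, right has 2 {2, 33}.
    Root 2: left subtree has 0 nodes { }, right has 1 {33}.

39, 5, 4, 8, 14, 33, 2, 23, 13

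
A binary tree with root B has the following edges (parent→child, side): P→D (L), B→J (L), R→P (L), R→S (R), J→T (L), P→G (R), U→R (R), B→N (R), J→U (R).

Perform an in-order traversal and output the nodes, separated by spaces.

T J U D P G R S B N

In-order visits the left subtree, then the node, then the right subtree.
At B: go left to J.
  At J: go left to T.
    T is a leaf — visit T.
  Visit J.
  At J: go right to U.
    At U: no left child.
    Visit U.
    At U: go right to R.
      At R: go left to P.
        At P: go left to D.
          D is a leaf — visit D.
        Visit P.
        At P: go right to G.
          G is a leaf — visit G.
      Visit R.
      At R: go right to S.
        S is a leaf — visit S.
Visit B.
At B: go right to N.
  N is a leaf — visit N.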